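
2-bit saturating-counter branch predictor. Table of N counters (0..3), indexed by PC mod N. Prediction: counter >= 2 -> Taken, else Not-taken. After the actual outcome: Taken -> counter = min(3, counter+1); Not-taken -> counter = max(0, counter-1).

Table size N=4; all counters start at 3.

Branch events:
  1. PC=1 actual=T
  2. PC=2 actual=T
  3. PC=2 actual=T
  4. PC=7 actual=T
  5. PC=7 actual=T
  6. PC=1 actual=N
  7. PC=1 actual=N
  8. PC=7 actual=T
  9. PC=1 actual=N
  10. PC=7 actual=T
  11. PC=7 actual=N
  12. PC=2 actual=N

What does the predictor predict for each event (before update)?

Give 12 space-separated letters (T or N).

Answer: T T T T T T T T N T T T

Derivation:
Ev 1: PC=1 idx=1 pred=T actual=T -> ctr[1]=3
Ev 2: PC=2 idx=2 pred=T actual=T -> ctr[2]=3
Ev 3: PC=2 idx=2 pred=T actual=T -> ctr[2]=3
Ev 4: PC=7 idx=3 pred=T actual=T -> ctr[3]=3
Ev 5: PC=7 idx=3 pred=T actual=T -> ctr[3]=3
Ev 6: PC=1 idx=1 pred=T actual=N -> ctr[1]=2
Ev 7: PC=1 idx=1 pred=T actual=N -> ctr[1]=1
Ev 8: PC=7 idx=3 pred=T actual=T -> ctr[3]=3
Ev 9: PC=1 idx=1 pred=N actual=N -> ctr[1]=0
Ev 10: PC=7 idx=3 pred=T actual=T -> ctr[3]=3
Ev 11: PC=7 idx=3 pred=T actual=N -> ctr[3]=2
Ev 12: PC=2 idx=2 pred=T actual=N -> ctr[2]=2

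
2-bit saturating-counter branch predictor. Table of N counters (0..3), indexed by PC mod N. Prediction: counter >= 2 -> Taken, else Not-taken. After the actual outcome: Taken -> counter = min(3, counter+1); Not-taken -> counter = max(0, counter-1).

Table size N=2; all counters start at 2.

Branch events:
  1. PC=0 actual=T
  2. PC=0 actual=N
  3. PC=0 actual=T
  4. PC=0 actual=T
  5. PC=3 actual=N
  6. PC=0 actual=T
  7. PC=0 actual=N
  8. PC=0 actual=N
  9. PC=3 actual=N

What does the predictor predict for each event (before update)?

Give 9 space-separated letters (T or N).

Ev 1: PC=0 idx=0 pred=T actual=T -> ctr[0]=3
Ev 2: PC=0 idx=0 pred=T actual=N -> ctr[0]=2
Ev 3: PC=0 idx=0 pred=T actual=T -> ctr[0]=3
Ev 4: PC=0 idx=0 pred=T actual=T -> ctr[0]=3
Ev 5: PC=3 idx=1 pred=T actual=N -> ctr[1]=1
Ev 6: PC=0 idx=0 pred=T actual=T -> ctr[0]=3
Ev 7: PC=0 idx=0 pred=T actual=N -> ctr[0]=2
Ev 8: PC=0 idx=0 pred=T actual=N -> ctr[0]=1
Ev 9: PC=3 idx=1 pred=N actual=N -> ctr[1]=0

Answer: T T T T T T T T N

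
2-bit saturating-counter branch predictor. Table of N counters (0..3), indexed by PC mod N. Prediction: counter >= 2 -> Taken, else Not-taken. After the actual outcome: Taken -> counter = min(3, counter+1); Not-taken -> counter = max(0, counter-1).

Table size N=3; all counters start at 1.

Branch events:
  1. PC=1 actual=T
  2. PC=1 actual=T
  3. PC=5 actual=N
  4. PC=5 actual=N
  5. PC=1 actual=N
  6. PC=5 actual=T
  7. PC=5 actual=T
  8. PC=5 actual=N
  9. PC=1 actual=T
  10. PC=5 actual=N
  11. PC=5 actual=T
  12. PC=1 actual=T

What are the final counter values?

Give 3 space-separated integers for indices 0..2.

Answer: 1 3 1

Derivation:
Ev 1: PC=1 idx=1 pred=N actual=T -> ctr[1]=2
Ev 2: PC=1 idx=1 pred=T actual=T -> ctr[1]=3
Ev 3: PC=5 idx=2 pred=N actual=N -> ctr[2]=0
Ev 4: PC=5 idx=2 pred=N actual=N -> ctr[2]=0
Ev 5: PC=1 idx=1 pred=T actual=N -> ctr[1]=2
Ev 6: PC=5 idx=2 pred=N actual=T -> ctr[2]=1
Ev 7: PC=5 idx=2 pred=N actual=T -> ctr[2]=2
Ev 8: PC=5 idx=2 pred=T actual=N -> ctr[2]=1
Ev 9: PC=1 idx=1 pred=T actual=T -> ctr[1]=3
Ev 10: PC=5 idx=2 pred=N actual=N -> ctr[2]=0
Ev 11: PC=5 idx=2 pred=N actual=T -> ctr[2]=1
Ev 12: PC=1 idx=1 pred=T actual=T -> ctr[1]=3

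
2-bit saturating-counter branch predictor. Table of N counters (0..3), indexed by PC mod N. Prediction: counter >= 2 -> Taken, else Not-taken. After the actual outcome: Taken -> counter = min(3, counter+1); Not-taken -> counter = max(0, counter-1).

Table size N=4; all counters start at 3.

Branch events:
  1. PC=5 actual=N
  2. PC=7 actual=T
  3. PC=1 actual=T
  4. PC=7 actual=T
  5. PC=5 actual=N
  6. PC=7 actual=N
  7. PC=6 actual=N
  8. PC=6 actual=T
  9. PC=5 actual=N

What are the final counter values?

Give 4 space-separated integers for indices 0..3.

Ev 1: PC=5 idx=1 pred=T actual=N -> ctr[1]=2
Ev 2: PC=7 idx=3 pred=T actual=T -> ctr[3]=3
Ev 3: PC=1 idx=1 pred=T actual=T -> ctr[1]=3
Ev 4: PC=7 idx=3 pred=T actual=T -> ctr[3]=3
Ev 5: PC=5 idx=1 pred=T actual=N -> ctr[1]=2
Ev 6: PC=7 idx=3 pred=T actual=N -> ctr[3]=2
Ev 7: PC=6 idx=2 pred=T actual=N -> ctr[2]=2
Ev 8: PC=6 idx=2 pred=T actual=T -> ctr[2]=3
Ev 9: PC=5 idx=1 pred=T actual=N -> ctr[1]=1

Answer: 3 1 3 2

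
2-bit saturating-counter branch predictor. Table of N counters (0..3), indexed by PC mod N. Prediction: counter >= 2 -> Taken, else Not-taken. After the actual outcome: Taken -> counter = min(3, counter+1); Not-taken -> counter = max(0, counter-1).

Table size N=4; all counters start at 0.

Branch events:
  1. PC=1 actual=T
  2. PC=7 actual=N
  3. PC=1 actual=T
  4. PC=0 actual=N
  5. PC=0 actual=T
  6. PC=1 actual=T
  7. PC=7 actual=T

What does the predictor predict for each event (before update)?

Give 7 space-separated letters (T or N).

Ev 1: PC=1 idx=1 pred=N actual=T -> ctr[1]=1
Ev 2: PC=7 idx=3 pred=N actual=N -> ctr[3]=0
Ev 3: PC=1 idx=1 pred=N actual=T -> ctr[1]=2
Ev 4: PC=0 idx=0 pred=N actual=N -> ctr[0]=0
Ev 5: PC=0 idx=0 pred=N actual=T -> ctr[0]=1
Ev 6: PC=1 idx=1 pred=T actual=T -> ctr[1]=3
Ev 7: PC=7 idx=3 pred=N actual=T -> ctr[3]=1

Answer: N N N N N T N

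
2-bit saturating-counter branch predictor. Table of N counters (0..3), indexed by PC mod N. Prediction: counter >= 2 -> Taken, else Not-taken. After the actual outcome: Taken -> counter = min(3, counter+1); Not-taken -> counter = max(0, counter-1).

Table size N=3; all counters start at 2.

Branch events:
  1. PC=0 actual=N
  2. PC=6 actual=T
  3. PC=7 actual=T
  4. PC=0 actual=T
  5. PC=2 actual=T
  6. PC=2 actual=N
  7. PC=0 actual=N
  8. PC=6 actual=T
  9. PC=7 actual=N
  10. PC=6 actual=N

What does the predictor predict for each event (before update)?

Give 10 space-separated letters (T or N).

Ev 1: PC=0 idx=0 pred=T actual=N -> ctr[0]=1
Ev 2: PC=6 idx=0 pred=N actual=T -> ctr[0]=2
Ev 3: PC=7 idx=1 pred=T actual=T -> ctr[1]=3
Ev 4: PC=0 idx=0 pred=T actual=T -> ctr[0]=3
Ev 5: PC=2 idx=2 pred=T actual=T -> ctr[2]=3
Ev 6: PC=2 idx=2 pred=T actual=N -> ctr[2]=2
Ev 7: PC=0 idx=0 pred=T actual=N -> ctr[0]=2
Ev 8: PC=6 idx=0 pred=T actual=T -> ctr[0]=3
Ev 9: PC=7 idx=1 pred=T actual=N -> ctr[1]=2
Ev 10: PC=6 idx=0 pred=T actual=N -> ctr[0]=2

Answer: T N T T T T T T T T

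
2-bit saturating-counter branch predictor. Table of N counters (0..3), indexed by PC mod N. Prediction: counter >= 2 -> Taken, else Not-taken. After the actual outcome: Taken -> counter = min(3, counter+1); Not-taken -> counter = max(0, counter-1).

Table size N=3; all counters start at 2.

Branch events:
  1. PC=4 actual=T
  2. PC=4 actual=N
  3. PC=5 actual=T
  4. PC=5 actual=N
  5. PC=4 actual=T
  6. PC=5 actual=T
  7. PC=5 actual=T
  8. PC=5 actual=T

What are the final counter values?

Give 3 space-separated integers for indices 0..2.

Answer: 2 3 3

Derivation:
Ev 1: PC=4 idx=1 pred=T actual=T -> ctr[1]=3
Ev 2: PC=4 idx=1 pred=T actual=N -> ctr[1]=2
Ev 3: PC=5 idx=2 pred=T actual=T -> ctr[2]=3
Ev 4: PC=5 idx=2 pred=T actual=N -> ctr[2]=2
Ev 5: PC=4 idx=1 pred=T actual=T -> ctr[1]=3
Ev 6: PC=5 idx=2 pred=T actual=T -> ctr[2]=3
Ev 7: PC=5 idx=2 pred=T actual=T -> ctr[2]=3
Ev 8: PC=5 idx=2 pred=T actual=T -> ctr[2]=3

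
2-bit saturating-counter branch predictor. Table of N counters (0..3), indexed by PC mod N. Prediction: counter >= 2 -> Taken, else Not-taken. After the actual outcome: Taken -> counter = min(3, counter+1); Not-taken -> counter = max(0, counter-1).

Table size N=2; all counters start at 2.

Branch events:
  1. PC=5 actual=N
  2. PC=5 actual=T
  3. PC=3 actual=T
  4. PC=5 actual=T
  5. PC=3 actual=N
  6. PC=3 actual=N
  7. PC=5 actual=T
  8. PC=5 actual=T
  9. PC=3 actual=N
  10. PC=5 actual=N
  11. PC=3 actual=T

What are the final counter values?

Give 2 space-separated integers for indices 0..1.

Ev 1: PC=5 idx=1 pred=T actual=N -> ctr[1]=1
Ev 2: PC=5 idx=1 pred=N actual=T -> ctr[1]=2
Ev 3: PC=3 idx=1 pred=T actual=T -> ctr[1]=3
Ev 4: PC=5 idx=1 pred=T actual=T -> ctr[1]=3
Ev 5: PC=3 idx=1 pred=T actual=N -> ctr[1]=2
Ev 6: PC=3 idx=1 pred=T actual=N -> ctr[1]=1
Ev 7: PC=5 idx=1 pred=N actual=T -> ctr[1]=2
Ev 8: PC=5 idx=1 pred=T actual=T -> ctr[1]=3
Ev 9: PC=3 idx=1 pred=T actual=N -> ctr[1]=2
Ev 10: PC=5 idx=1 pred=T actual=N -> ctr[1]=1
Ev 11: PC=3 idx=1 pred=N actual=T -> ctr[1]=2

Answer: 2 2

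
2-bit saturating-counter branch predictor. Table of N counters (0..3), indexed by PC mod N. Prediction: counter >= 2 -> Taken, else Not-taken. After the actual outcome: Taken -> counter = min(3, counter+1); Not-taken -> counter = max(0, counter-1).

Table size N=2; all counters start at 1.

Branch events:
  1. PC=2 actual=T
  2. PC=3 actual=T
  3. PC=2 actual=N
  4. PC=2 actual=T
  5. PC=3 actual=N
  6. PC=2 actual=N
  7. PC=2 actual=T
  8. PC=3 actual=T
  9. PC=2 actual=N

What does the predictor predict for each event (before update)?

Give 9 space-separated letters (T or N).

Answer: N N T N T T N N T

Derivation:
Ev 1: PC=2 idx=0 pred=N actual=T -> ctr[0]=2
Ev 2: PC=3 idx=1 pred=N actual=T -> ctr[1]=2
Ev 3: PC=2 idx=0 pred=T actual=N -> ctr[0]=1
Ev 4: PC=2 idx=0 pred=N actual=T -> ctr[0]=2
Ev 5: PC=3 idx=1 pred=T actual=N -> ctr[1]=1
Ev 6: PC=2 idx=0 pred=T actual=N -> ctr[0]=1
Ev 7: PC=2 idx=0 pred=N actual=T -> ctr[0]=2
Ev 8: PC=3 idx=1 pred=N actual=T -> ctr[1]=2
Ev 9: PC=2 idx=0 pred=T actual=N -> ctr[0]=1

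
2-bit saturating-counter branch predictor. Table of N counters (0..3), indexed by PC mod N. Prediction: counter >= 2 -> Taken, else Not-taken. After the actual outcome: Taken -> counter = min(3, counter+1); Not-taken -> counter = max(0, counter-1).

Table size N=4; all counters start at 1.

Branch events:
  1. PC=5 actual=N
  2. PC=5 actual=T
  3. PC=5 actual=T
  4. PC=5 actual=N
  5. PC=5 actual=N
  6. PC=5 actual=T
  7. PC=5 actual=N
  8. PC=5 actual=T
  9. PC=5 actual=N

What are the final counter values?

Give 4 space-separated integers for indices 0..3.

Answer: 1 0 1 1

Derivation:
Ev 1: PC=5 idx=1 pred=N actual=N -> ctr[1]=0
Ev 2: PC=5 idx=1 pred=N actual=T -> ctr[1]=1
Ev 3: PC=5 idx=1 pred=N actual=T -> ctr[1]=2
Ev 4: PC=5 idx=1 pred=T actual=N -> ctr[1]=1
Ev 5: PC=5 idx=1 pred=N actual=N -> ctr[1]=0
Ev 6: PC=5 idx=1 pred=N actual=T -> ctr[1]=1
Ev 7: PC=5 idx=1 pred=N actual=N -> ctr[1]=0
Ev 8: PC=5 idx=1 pred=N actual=T -> ctr[1]=1
Ev 9: PC=5 idx=1 pred=N actual=N -> ctr[1]=0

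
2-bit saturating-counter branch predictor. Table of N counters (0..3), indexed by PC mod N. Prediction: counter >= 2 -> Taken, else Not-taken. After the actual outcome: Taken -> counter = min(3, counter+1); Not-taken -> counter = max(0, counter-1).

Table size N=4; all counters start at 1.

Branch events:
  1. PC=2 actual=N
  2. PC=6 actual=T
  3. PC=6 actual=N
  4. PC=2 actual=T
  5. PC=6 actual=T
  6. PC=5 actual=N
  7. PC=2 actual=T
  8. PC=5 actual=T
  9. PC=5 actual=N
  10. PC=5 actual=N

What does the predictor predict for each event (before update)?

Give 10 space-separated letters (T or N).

Ev 1: PC=2 idx=2 pred=N actual=N -> ctr[2]=0
Ev 2: PC=6 idx=2 pred=N actual=T -> ctr[2]=1
Ev 3: PC=6 idx=2 pred=N actual=N -> ctr[2]=0
Ev 4: PC=2 idx=2 pred=N actual=T -> ctr[2]=1
Ev 5: PC=6 idx=2 pred=N actual=T -> ctr[2]=2
Ev 6: PC=5 idx=1 pred=N actual=N -> ctr[1]=0
Ev 7: PC=2 idx=2 pred=T actual=T -> ctr[2]=3
Ev 8: PC=5 idx=1 pred=N actual=T -> ctr[1]=1
Ev 9: PC=5 idx=1 pred=N actual=N -> ctr[1]=0
Ev 10: PC=5 idx=1 pred=N actual=N -> ctr[1]=0

Answer: N N N N N N T N N N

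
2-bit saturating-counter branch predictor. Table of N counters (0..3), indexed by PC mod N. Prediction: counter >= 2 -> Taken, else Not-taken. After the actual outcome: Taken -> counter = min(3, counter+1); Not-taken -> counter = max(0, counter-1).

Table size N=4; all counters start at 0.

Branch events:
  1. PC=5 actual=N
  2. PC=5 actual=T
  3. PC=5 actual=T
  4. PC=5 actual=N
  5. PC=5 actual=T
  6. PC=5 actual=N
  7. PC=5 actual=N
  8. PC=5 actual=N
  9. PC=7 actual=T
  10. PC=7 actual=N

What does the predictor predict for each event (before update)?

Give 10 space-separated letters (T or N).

Answer: N N N T N T N N N N

Derivation:
Ev 1: PC=5 idx=1 pred=N actual=N -> ctr[1]=0
Ev 2: PC=5 idx=1 pred=N actual=T -> ctr[1]=1
Ev 3: PC=5 idx=1 pred=N actual=T -> ctr[1]=2
Ev 4: PC=5 idx=1 pred=T actual=N -> ctr[1]=1
Ev 5: PC=5 idx=1 pred=N actual=T -> ctr[1]=2
Ev 6: PC=5 idx=1 pred=T actual=N -> ctr[1]=1
Ev 7: PC=5 idx=1 pred=N actual=N -> ctr[1]=0
Ev 8: PC=5 idx=1 pred=N actual=N -> ctr[1]=0
Ev 9: PC=7 idx=3 pred=N actual=T -> ctr[3]=1
Ev 10: PC=7 idx=3 pred=N actual=N -> ctr[3]=0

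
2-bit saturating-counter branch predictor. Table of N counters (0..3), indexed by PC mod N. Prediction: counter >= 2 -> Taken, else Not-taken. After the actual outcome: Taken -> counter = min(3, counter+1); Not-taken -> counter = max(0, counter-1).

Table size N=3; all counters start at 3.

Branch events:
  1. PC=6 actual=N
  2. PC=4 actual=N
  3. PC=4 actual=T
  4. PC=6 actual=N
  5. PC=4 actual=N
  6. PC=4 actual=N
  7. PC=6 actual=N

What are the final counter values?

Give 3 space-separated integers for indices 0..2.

Ev 1: PC=6 idx=0 pred=T actual=N -> ctr[0]=2
Ev 2: PC=4 idx=1 pred=T actual=N -> ctr[1]=2
Ev 3: PC=4 idx=1 pred=T actual=T -> ctr[1]=3
Ev 4: PC=6 idx=0 pred=T actual=N -> ctr[0]=1
Ev 5: PC=4 idx=1 pred=T actual=N -> ctr[1]=2
Ev 6: PC=4 idx=1 pred=T actual=N -> ctr[1]=1
Ev 7: PC=6 idx=0 pred=N actual=N -> ctr[0]=0

Answer: 0 1 3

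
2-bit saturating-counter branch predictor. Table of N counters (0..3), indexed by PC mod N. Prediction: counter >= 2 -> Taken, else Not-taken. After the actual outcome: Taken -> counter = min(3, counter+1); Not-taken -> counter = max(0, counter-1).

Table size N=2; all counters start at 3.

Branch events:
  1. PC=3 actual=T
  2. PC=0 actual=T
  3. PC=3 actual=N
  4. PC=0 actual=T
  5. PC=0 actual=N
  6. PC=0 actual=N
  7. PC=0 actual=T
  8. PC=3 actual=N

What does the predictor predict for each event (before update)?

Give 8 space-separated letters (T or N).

Ev 1: PC=3 idx=1 pred=T actual=T -> ctr[1]=3
Ev 2: PC=0 idx=0 pred=T actual=T -> ctr[0]=3
Ev 3: PC=3 idx=1 pred=T actual=N -> ctr[1]=2
Ev 4: PC=0 idx=0 pred=T actual=T -> ctr[0]=3
Ev 5: PC=0 idx=0 pred=T actual=N -> ctr[0]=2
Ev 6: PC=0 idx=0 pred=T actual=N -> ctr[0]=1
Ev 7: PC=0 idx=0 pred=N actual=T -> ctr[0]=2
Ev 8: PC=3 idx=1 pred=T actual=N -> ctr[1]=1

Answer: T T T T T T N T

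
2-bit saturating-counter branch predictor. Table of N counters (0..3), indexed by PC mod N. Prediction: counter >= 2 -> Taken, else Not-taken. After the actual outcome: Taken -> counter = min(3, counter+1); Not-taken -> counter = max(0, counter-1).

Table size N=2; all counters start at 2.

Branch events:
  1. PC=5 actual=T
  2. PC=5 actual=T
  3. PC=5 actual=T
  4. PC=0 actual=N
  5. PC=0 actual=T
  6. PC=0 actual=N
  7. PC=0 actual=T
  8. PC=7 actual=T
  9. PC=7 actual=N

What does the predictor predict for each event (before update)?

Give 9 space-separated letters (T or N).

Answer: T T T T N T N T T

Derivation:
Ev 1: PC=5 idx=1 pred=T actual=T -> ctr[1]=3
Ev 2: PC=5 idx=1 pred=T actual=T -> ctr[1]=3
Ev 3: PC=5 idx=1 pred=T actual=T -> ctr[1]=3
Ev 4: PC=0 idx=0 pred=T actual=N -> ctr[0]=1
Ev 5: PC=0 idx=0 pred=N actual=T -> ctr[0]=2
Ev 6: PC=0 idx=0 pred=T actual=N -> ctr[0]=1
Ev 7: PC=0 idx=0 pred=N actual=T -> ctr[0]=2
Ev 8: PC=7 idx=1 pred=T actual=T -> ctr[1]=3
Ev 9: PC=7 idx=1 pred=T actual=N -> ctr[1]=2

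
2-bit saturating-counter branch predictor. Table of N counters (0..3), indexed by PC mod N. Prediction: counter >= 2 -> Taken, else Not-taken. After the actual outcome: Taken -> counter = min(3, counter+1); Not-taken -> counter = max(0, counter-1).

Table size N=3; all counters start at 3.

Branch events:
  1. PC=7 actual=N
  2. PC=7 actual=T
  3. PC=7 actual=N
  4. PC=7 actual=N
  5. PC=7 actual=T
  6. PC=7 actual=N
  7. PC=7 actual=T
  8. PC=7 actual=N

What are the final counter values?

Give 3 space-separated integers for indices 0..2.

Ev 1: PC=7 idx=1 pred=T actual=N -> ctr[1]=2
Ev 2: PC=7 idx=1 pred=T actual=T -> ctr[1]=3
Ev 3: PC=7 idx=1 pred=T actual=N -> ctr[1]=2
Ev 4: PC=7 idx=1 pred=T actual=N -> ctr[1]=1
Ev 5: PC=7 idx=1 pred=N actual=T -> ctr[1]=2
Ev 6: PC=7 idx=1 pred=T actual=N -> ctr[1]=1
Ev 7: PC=7 idx=1 pred=N actual=T -> ctr[1]=2
Ev 8: PC=7 idx=1 pred=T actual=N -> ctr[1]=1

Answer: 3 1 3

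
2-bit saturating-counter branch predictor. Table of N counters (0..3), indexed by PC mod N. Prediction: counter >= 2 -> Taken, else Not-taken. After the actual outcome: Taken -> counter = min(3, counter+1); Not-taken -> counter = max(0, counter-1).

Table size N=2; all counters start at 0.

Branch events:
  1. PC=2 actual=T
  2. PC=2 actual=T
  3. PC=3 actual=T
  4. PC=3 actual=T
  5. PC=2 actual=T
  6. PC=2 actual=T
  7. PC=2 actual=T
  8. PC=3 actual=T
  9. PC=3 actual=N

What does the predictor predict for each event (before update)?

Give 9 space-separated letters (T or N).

Ev 1: PC=2 idx=0 pred=N actual=T -> ctr[0]=1
Ev 2: PC=2 idx=0 pred=N actual=T -> ctr[0]=2
Ev 3: PC=3 idx=1 pred=N actual=T -> ctr[1]=1
Ev 4: PC=3 idx=1 pred=N actual=T -> ctr[1]=2
Ev 5: PC=2 idx=0 pred=T actual=T -> ctr[0]=3
Ev 6: PC=2 idx=0 pred=T actual=T -> ctr[0]=3
Ev 7: PC=2 idx=0 pred=T actual=T -> ctr[0]=3
Ev 8: PC=3 idx=1 pred=T actual=T -> ctr[1]=3
Ev 9: PC=3 idx=1 pred=T actual=N -> ctr[1]=2

Answer: N N N N T T T T T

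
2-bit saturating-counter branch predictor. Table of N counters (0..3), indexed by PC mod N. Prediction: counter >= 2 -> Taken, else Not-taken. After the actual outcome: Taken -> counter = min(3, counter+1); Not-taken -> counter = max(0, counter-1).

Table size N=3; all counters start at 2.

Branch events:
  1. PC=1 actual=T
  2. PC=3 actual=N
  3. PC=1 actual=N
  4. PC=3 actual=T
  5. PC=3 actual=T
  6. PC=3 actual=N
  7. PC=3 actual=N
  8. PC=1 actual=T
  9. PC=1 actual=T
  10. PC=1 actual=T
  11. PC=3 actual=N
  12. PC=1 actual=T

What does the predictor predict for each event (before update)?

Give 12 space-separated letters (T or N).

Ev 1: PC=1 idx=1 pred=T actual=T -> ctr[1]=3
Ev 2: PC=3 idx=0 pred=T actual=N -> ctr[0]=1
Ev 3: PC=1 idx=1 pred=T actual=N -> ctr[1]=2
Ev 4: PC=3 idx=0 pred=N actual=T -> ctr[0]=2
Ev 5: PC=3 idx=0 pred=T actual=T -> ctr[0]=3
Ev 6: PC=3 idx=0 pred=T actual=N -> ctr[0]=2
Ev 7: PC=3 idx=0 pred=T actual=N -> ctr[0]=1
Ev 8: PC=1 idx=1 pred=T actual=T -> ctr[1]=3
Ev 9: PC=1 idx=1 pred=T actual=T -> ctr[1]=3
Ev 10: PC=1 idx=1 pred=T actual=T -> ctr[1]=3
Ev 11: PC=3 idx=0 pred=N actual=N -> ctr[0]=0
Ev 12: PC=1 idx=1 pred=T actual=T -> ctr[1]=3

Answer: T T T N T T T T T T N T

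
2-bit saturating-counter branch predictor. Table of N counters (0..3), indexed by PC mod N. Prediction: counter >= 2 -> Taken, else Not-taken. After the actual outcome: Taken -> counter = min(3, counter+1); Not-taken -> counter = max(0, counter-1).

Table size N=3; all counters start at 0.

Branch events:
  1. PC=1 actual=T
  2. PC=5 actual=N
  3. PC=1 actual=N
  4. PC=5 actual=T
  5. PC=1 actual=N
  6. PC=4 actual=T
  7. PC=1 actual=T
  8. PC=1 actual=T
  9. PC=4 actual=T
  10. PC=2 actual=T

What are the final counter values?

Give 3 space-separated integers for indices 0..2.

Answer: 0 3 2

Derivation:
Ev 1: PC=1 idx=1 pred=N actual=T -> ctr[1]=1
Ev 2: PC=5 idx=2 pred=N actual=N -> ctr[2]=0
Ev 3: PC=1 idx=1 pred=N actual=N -> ctr[1]=0
Ev 4: PC=5 idx=2 pred=N actual=T -> ctr[2]=1
Ev 5: PC=1 idx=1 pred=N actual=N -> ctr[1]=0
Ev 6: PC=4 idx=1 pred=N actual=T -> ctr[1]=1
Ev 7: PC=1 idx=1 pred=N actual=T -> ctr[1]=2
Ev 8: PC=1 idx=1 pred=T actual=T -> ctr[1]=3
Ev 9: PC=4 idx=1 pred=T actual=T -> ctr[1]=3
Ev 10: PC=2 idx=2 pred=N actual=T -> ctr[2]=2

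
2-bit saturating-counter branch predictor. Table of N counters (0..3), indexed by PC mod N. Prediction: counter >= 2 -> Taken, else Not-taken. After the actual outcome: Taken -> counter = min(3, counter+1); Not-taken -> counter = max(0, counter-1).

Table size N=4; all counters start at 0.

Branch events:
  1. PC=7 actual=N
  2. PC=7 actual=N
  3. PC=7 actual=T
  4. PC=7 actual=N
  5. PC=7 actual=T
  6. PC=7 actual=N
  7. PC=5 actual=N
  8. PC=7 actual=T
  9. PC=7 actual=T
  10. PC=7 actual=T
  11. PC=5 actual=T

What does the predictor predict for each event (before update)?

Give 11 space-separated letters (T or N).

Answer: N N N N N N N N N T N

Derivation:
Ev 1: PC=7 idx=3 pred=N actual=N -> ctr[3]=0
Ev 2: PC=7 idx=3 pred=N actual=N -> ctr[3]=0
Ev 3: PC=7 idx=3 pred=N actual=T -> ctr[3]=1
Ev 4: PC=7 idx=3 pred=N actual=N -> ctr[3]=0
Ev 5: PC=7 idx=3 pred=N actual=T -> ctr[3]=1
Ev 6: PC=7 idx=3 pred=N actual=N -> ctr[3]=0
Ev 7: PC=5 idx=1 pred=N actual=N -> ctr[1]=0
Ev 8: PC=7 idx=3 pred=N actual=T -> ctr[3]=1
Ev 9: PC=7 idx=3 pred=N actual=T -> ctr[3]=2
Ev 10: PC=7 idx=3 pred=T actual=T -> ctr[3]=3
Ev 11: PC=5 idx=1 pred=N actual=T -> ctr[1]=1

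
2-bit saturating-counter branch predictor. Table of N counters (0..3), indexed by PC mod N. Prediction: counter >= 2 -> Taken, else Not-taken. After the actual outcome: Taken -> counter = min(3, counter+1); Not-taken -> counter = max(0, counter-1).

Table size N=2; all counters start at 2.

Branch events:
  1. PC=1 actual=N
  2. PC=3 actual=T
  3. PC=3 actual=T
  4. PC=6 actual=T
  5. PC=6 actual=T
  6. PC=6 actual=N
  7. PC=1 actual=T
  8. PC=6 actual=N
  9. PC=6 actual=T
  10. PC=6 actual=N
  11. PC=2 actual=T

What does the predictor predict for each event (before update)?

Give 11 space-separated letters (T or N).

Answer: T N T T T T T T N T N

Derivation:
Ev 1: PC=1 idx=1 pred=T actual=N -> ctr[1]=1
Ev 2: PC=3 idx=1 pred=N actual=T -> ctr[1]=2
Ev 3: PC=3 idx=1 pred=T actual=T -> ctr[1]=3
Ev 4: PC=6 idx=0 pred=T actual=T -> ctr[0]=3
Ev 5: PC=6 idx=0 pred=T actual=T -> ctr[0]=3
Ev 6: PC=6 idx=0 pred=T actual=N -> ctr[0]=2
Ev 7: PC=1 idx=1 pred=T actual=T -> ctr[1]=3
Ev 8: PC=6 idx=0 pred=T actual=N -> ctr[0]=1
Ev 9: PC=6 idx=0 pred=N actual=T -> ctr[0]=2
Ev 10: PC=6 idx=0 pred=T actual=N -> ctr[0]=1
Ev 11: PC=2 idx=0 pred=N actual=T -> ctr[0]=2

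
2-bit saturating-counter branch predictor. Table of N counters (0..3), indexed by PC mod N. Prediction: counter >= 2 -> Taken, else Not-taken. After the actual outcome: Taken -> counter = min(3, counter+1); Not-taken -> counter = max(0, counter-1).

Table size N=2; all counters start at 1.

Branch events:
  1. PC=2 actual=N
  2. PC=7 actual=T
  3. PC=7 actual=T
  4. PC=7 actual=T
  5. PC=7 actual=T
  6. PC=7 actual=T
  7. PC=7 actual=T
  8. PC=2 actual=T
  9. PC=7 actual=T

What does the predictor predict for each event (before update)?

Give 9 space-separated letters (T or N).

Answer: N N T T T T T N T

Derivation:
Ev 1: PC=2 idx=0 pred=N actual=N -> ctr[0]=0
Ev 2: PC=7 idx=1 pred=N actual=T -> ctr[1]=2
Ev 3: PC=7 idx=1 pred=T actual=T -> ctr[1]=3
Ev 4: PC=7 idx=1 pred=T actual=T -> ctr[1]=3
Ev 5: PC=7 idx=1 pred=T actual=T -> ctr[1]=3
Ev 6: PC=7 idx=1 pred=T actual=T -> ctr[1]=3
Ev 7: PC=7 idx=1 pred=T actual=T -> ctr[1]=3
Ev 8: PC=2 idx=0 pred=N actual=T -> ctr[0]=1
Ev 9: PC=7 idx=1 pred=T actual=T -> ctr[1]=3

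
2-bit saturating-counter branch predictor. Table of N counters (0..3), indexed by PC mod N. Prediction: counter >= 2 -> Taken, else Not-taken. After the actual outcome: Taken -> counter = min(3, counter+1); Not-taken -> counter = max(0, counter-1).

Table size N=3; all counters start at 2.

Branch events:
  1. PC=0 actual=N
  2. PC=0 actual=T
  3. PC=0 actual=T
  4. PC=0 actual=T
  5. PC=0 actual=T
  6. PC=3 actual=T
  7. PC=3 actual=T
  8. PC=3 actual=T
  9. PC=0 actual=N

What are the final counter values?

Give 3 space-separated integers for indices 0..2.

Ev 1: PC=0 idx=0 pred=T actual=N -> ctr[0]=1
Ev 2: PC=0 idx=0 pred=N actual=T -> ctr[0]=2
Ev 3: PC=0 idx=0 pred=T actual=T -> ctr[0]=3
Ev 4: PC=0 idx=0 pred=T actual=T -> ctr[0]=3
Ev 5: PC=0 idx=0 pred=T actual=T -> ctr[0]=3
Ev 6: PC=3 idx=0 pred=T actual=T -> ctr[0]=3
Ev 7: PC=3 idx=0 pred=T actual=T -> ctr[0]=3
Ev 8: PC=3 idx=0 pred=T actual=T -> ctr[0]=3
Ev 9: PC=0 idx=0 pred=T actual=N -> ctr[0]=2

Answer: 2 2 2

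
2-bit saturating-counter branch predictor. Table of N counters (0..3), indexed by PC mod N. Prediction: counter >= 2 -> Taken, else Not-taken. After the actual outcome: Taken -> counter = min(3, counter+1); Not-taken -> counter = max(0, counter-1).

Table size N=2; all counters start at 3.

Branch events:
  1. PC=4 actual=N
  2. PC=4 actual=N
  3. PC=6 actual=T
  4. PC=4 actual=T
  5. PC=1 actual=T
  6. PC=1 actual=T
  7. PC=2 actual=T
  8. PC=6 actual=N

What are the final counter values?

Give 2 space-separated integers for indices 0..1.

Answer: 2 3

Derivation:
Ev 1: PC=4 idx=0 pred=T actual=N -> ctr[0]=2
Ev 2: PC=4 idx=0 pred=T actual=N -> ctr[0]=1
Ev 3: PC=6 idx=0 pred=N actual=T -> ctr[0]=2
Ev 4: PC=4 idx=0 pred=T actual=T -> ctr[0]=3
Ev 5: PC=1 idx=1 pred=T actual=T -> ctr[1]=3
Ev 6: PC=1 idx=1 pred=T actual=T -> ctr[1]=3
Ev 7: PC=2 idx=0 pred=T actual=T -> ctr[0]=3
Ev 8: PC=6 idx=0 pred=T actual=N -> ctr[0]=2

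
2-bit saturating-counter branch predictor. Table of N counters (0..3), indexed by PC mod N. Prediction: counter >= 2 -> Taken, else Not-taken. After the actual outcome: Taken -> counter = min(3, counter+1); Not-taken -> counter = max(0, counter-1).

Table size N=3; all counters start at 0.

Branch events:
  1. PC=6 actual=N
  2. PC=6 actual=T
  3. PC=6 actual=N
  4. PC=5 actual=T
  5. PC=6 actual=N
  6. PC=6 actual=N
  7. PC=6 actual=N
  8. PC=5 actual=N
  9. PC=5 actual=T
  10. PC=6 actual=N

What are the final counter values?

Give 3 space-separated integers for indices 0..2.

Ev 1: PC=6 idx=0 pred=N actual=N -> ctr[0]=0
Ev 2: PC=6 idx=0 pred=N actual=T -> ctr[0]=1
Ev 3: PC=6 idx=0 pred=N actual=N -> ctr[0]=0
Ev 4: PC=5 idx=2 pred=N actual=T -> ctr[2]=1
Ev 5: PC=6 idx=0 pred=N actual=N -> ctr[0]=0
Ev 6: PC=6 idx=0 pred=N actual=N -> ctr[0]=0
Ev 7: PC=6 idx=0 pred=N actual=N -> ctr[0]=0
Ev 8: PC=5 idx=2 pred=N actual=N -> ctr[2]=0
Ev 9: PC=5 idx=2 pred=N actual=T -> ctr[2]=1
Ev 10: PC=6 idx=0 pred=N actual=N -> ctr[0]=0

Answer: 0 0 1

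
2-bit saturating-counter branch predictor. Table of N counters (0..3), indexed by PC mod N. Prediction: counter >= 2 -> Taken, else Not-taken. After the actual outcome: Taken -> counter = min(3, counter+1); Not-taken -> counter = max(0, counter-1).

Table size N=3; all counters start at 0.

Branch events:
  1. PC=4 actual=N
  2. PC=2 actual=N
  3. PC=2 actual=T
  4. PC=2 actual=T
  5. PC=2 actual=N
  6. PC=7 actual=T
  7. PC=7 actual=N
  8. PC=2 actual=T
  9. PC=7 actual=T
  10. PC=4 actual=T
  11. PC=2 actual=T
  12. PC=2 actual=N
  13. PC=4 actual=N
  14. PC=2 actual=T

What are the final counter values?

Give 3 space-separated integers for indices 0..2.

Ev 1: PC=4 idx=1 pred=N actual=N -> ctr[1]=0
Ev 2: PC=2 idx=2 pred=N actual=N -> ctr[2]=0
Ev 3: PC=2 idx=2 pred=N actual=T -> ctr[2]=1
Ev 4: PC=2 idx=2 pred=N actual=T -> ctr[2]=2
Ev 5: PC=2 idx=2 pred=T actual=N -> ctr[2]=1
Ev 6: PC=7 idx=1 pred=N actual=T -> ctr[1]=1
Ev 7: PC=7 idx=1 pred=N actual=N -> ctr[1]=0
Ev 8: PC=2 idx=2 pred=N actual=T -> ctr[2]=2
Ev 9: PC=7 idx=1 pred=N actual=T -> ctr[1]=1
Ev 10: PC=4 idx=1 pred=N actual=T -> ctr[1]=2
Ev 11: PC=2 idx=2 pred=T actual=T -> ctr[2]=3
Ev 12: PC=2 idx=2 pred=T actual=N -> ctr[2]=2
Ev 13: PC=4 idx=1 pred=T actual=N -> ctr[1]=1
Ev 14: PC=2 idx=2 pred=T actual=T -> ctr[2]=3

Answer: 0 1 3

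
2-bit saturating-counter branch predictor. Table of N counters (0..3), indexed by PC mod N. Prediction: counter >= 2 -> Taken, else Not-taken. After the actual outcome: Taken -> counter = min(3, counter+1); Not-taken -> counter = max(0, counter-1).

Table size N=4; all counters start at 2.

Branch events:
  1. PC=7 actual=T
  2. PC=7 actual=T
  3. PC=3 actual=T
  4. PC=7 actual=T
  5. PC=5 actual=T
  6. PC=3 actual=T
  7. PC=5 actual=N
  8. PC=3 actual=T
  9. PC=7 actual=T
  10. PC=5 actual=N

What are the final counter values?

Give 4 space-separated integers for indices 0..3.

Ev 1: PC=7 idx=3 pred=T actual=T -> ctr[3]=3
Ev 2: PC=7 idx=3 pred=T actual=T -> ctr[3]=3
Ev 3: PC=3 idx=3 pred=T actual=T -> ctr[3]=3
Ev 4: PC=7 idx=3 pred=T actual=T -> ctr[3]=3
Ev 5: PC=5 idx=1 pred=T actual=T -> ctr[1]=3
Ev 6: PC=3 idx=3 pred=T actual=T -> ctr[3]=3
Ev 7: PC=5 idx=1 pred=T actual=N -> ctr[1]=2
Ev 8: PC=3 idx=3 pred=T actual=T -> ctr[3]=3
Ev 9: PC=7 idx=3 pred=T actual=T -> ctr[3]=3
Ev 10: PC=5 idx=1 pred=T actual=N -> ctr[1]=1

Answer: 2 1 2 3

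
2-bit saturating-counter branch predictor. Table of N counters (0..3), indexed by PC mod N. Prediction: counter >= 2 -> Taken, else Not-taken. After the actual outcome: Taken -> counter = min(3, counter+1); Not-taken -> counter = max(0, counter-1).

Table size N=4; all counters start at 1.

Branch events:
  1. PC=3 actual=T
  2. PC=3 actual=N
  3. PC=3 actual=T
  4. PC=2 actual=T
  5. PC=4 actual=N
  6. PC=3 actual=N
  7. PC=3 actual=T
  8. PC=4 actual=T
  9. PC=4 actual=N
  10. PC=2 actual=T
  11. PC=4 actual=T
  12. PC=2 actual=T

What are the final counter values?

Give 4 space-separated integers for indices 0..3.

Answer: 1 1 3 2

Derivation:
Ev 1: PC=3 idx=3 pred=N actual=T -> ctr[3]=2
Ev 2: PC=3 idx=3 pred=T actual=N -> ctr[3]=1
Ev 3: PC=3 idx=3 pred=N actual=T -> ctr[3]=2
Ev 4: PC=2 idx=2 pred=N actual=T -> ctr[2]=2
Ev 5: PC=4 idx=0 pred=N actual=N -> ctr[0]=0
Ev 6: PC=3 idx=3 pred=T actual=N -> ctr[3]=1
Ev 7: PC=3 idx=3 pred=N actual=T -> ctr[3]=2
Ev 8: PC=4 idx=0 pred=N actual=T -> ctr[0]=1
Ev 9: PC=4 idx=0 pred=N actual=N -> ctr[0]=0
Ev 10: PC=2 idx=2 pred=T actual=T -> ctr[2]=3
Ev 11: PC=4 idx=0 pred=N actual=T -> ctr[0]=1
Ev 12: PC=2 idx=2 pred=T actual=T -> ctr[2]=3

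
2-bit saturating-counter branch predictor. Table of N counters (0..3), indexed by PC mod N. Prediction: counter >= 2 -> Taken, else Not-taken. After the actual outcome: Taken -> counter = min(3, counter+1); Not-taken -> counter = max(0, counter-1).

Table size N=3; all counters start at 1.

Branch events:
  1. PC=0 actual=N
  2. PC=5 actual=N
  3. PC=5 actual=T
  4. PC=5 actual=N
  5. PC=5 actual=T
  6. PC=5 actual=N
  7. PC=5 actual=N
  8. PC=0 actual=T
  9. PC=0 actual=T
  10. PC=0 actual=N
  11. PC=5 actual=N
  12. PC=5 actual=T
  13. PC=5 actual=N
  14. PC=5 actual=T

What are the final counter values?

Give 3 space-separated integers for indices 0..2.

Answer: 1 1 1

Derivation:
Ev 1: PC=0 idx=0 pred=N actual=N -> ctr[0]=0
Ev 2: PC=5 idx=2 pred=N actual=N -> ctr[2]=0
Ev 3: PC=5 idx=2 pred=N actual=T -> ctr[2]=1
Ev 4: PC=5 idx=2 pred=N actual=N -> ctr[2]=0
Ev 5: PC=5 idx=2 pred=N actual=T -> ctr[2]=1
Ev 6: PC=5 idx=2 pred=N actual=N -> ctr[2]=0
Ev 7: PC=5 idx=2 pred=N actual=N -> ctr[2]=0
Ev 8: PC=0 idx=0 pred=N actual=T -> ctr[0]=1
Ev 9: PC=0 idx=0 pred=N actual=T -> ctr[0]=2
Ev 10: PC=0 idx=0 pred=T actual=N -> ctr[0]=1
Ev 11: PC=5 idx=2 pred=N actual=N -> ctr[2]=0
Ev 12: PC=5 idx=2 pred=N actual=T -> ctr[2]=1
Ev 13: PC=5 idx=2 pred=N actual=N -> ctr[2]=0
Ev 14: PC=5 idx=2 pred=N actual=T -> ctr[2]=1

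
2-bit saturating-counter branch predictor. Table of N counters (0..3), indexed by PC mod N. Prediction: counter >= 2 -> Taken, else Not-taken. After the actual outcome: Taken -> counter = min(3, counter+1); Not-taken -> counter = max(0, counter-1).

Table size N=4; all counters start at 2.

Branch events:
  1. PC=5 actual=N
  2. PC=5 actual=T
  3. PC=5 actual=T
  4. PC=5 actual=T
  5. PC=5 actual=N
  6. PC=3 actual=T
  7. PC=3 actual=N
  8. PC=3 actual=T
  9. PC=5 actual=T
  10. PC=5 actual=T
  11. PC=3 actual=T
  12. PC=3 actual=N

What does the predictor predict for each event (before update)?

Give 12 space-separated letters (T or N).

Ev 1: PC=5 idx=1 pred=T actual=N -> ctr[1]=1
Ev 2: PC=5 idx=1 pred=N actual=T -> ctr[1]=2
Ev 3: PC=5 idx=1 pred=T actual=T -> ctr[1]=3
Ev 4: PC=5 idx=1 pred=T actual=T -> ctr[1]=3
Ev 5: PC=5 idx=1 pred=T actual=N -> ctr[1]=2
Ev 6: PC=3 idx=3 pred=T actual=T -> ctr[3]=3
Ev 7: PC=3 idx=3 pred=T actual=N -> ctr[3]=2
Ev 8: PC=3 idx=3 pred=T actual=T -> ctr[3]=3
Ev 9: PC=5 idx=1 pred=T actual=T -> ctr[1]=3
Ev 10: PC=5 idx=1 pred=T actual=T -> ctr[1]=3
Ev 11: PC=3 idx=3 pred=T actual=T -> ctr[3]=3
Ev 12: PC=3 idx=3 pred=T actual=N -> ctr[3]=2

Answer: T N T T T T T T T T T T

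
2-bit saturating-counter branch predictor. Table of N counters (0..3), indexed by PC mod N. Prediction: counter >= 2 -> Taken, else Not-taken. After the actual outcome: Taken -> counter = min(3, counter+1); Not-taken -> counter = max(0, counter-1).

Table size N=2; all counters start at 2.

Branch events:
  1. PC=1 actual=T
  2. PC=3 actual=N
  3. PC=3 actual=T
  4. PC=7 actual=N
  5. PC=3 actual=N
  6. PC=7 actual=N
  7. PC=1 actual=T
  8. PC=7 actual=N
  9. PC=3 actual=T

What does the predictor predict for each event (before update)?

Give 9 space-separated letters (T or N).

Answer: T T T T T N N N N

Derivation:
Ev 1: PC=1 idx=1 pred=T actual=T -> ctr[1]=3
Ev 2: PC=3 idx=1 pred=T actual=N -> ctr[1]=2
Ev 3: PC=3 idx=1 pred=T actual=T -> ctr[1]=3
Ev 4: PC=7 idx=1 pred=T actual=N -> ctr[1]=2
Ev 5: PC=3 idx=1 pred=T actual=N -> ctr[1]=1
Ev 6: PC=7 idx=1 pred=N actual=N -> ctr[1]=0
Ev 7: PC=1 idx=1 pred=N actual=T -> ctr[1]=1
Ev 8: PC=7 idx=1 pred=N actual=N -> ctr[1]=0
Ev 9: PC=3 idx=1 pred=N actual=T -> ctr[1]=1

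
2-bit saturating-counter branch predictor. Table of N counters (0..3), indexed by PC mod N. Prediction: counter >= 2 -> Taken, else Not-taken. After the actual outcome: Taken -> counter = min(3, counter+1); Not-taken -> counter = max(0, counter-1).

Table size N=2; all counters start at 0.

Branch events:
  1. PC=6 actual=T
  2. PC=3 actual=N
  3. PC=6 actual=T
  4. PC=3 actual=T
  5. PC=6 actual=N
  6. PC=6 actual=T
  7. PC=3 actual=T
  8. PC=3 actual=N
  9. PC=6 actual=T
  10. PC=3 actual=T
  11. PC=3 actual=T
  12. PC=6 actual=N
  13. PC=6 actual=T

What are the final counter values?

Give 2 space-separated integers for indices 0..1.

Answer: 3 3

Derivation:
Ev 1: PC=6 idx=0 pred=N actual=T -> ctr[0]=1
Ev 2: PC=3 idx=1 pred=N actual=N -> ctr[1]=0
Ev 3: PC=6 idx=0 pred=N actual=T -> ctr[0]=2
Ev 4: PC=3 idx=1 pred=N actual=T -> ctr[1]=1
Ev 5: PC=6 idx=0 pred=T actual=N -> ctr[0]=1
Ev 6: PC=6 idx=0 pred=N actual=T -> ctr[0]=2
Ev 7: PC=3 idx=1 pred=N actual=T -> ctr[1]=2
Ev 8: PC=3 idx=1 pred=T actual=N -> ctr[1]=1
Ev 9: PC=6 idx=0 pred=T actual=T -> ctr[0]=3
Ev 10: PC=3 idx=1 pred=N actual=T -> ctr[1]=2
Ev 11: PC=3 idx=1 pred=T actual=T -> ctr[1]=3
Ev 12: PC=6 idx=0 pred=T actual=N -> ctr[0]=2
Ev 13: PC=6 idx=0 pred=T actual=T -> ctr[0]=3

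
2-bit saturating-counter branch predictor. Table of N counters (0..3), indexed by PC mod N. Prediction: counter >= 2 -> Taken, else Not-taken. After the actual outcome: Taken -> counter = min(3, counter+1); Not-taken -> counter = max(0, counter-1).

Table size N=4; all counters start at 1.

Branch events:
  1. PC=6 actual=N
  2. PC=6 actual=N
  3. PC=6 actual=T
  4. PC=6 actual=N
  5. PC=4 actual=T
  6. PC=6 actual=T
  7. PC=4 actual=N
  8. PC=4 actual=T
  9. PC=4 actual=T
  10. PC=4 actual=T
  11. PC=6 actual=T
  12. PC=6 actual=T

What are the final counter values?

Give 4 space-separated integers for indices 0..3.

Answer: 3 1 3 1

Derivation:
Ev 1: PC=6 idx=2 pred=N actual=N -> ctr[2]=0
Ev 2: PC=6 idx=2 pred=N actual=N -> ctr[2]=0
Ev 3: PC=6 idx=2 pred=N actual=T -> ctr[2]=1
Ev 4: PC=6 idx=2 pred=N actual=N -> ctr[2]=0
Ev 5: PC=4 idx=0 pred=N actual=T -> ctr[0]=2
Ev 6: PC=6 idx=2 pred=N actual=T -> ctr[2]=1
Ev 7: PC=4 idx=0 pred=T actual=N -> ctr[0]=1
Ev 8: PC=4 idx=0 pred=N actual=T -> ctr[0]=2
Ev 9: PC=4 idx=0 pred=T actual=T -> ctr[0]=3
Ev 10: PC=4 idx=0 pred=T actual=T -> ctr[0]=3
Ev 11: PC=6 idx=2 pred=N actual=T -> ctr[2]=2
Ev 12: PC=6 idx=2 pred=T actual=T -> ctr[2]=3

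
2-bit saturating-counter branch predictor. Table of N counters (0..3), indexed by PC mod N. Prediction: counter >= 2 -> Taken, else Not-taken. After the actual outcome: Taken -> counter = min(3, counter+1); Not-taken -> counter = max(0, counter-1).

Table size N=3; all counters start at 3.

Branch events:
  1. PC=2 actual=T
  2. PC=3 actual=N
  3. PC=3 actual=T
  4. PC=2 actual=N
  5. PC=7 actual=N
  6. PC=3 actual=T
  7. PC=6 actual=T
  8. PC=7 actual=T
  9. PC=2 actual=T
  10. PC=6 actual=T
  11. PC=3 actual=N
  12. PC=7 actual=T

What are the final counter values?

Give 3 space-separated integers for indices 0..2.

Ev 1: PC=2 idx=2 pred=T actual=T -> ctr[2]=3
Ev 2: PC=3 idx=0 pred=T actual=N -> ctr[0]=2
Ev 3: PC=3 idx=0 pred=T actual=T -> ctr[0]=3
Ev 4: PC=2 idx=2 pred=T actual=N -> ctr[2]=2
Ev 5: PC=7 idx=1 pred=T actual=N -> ctr[1]=2
Ev 6: PC=3 idx=0 pred=T actual=T -> ctr[0]=3
Ev 7: PC=6 idx=0 pred=T actual=T -> ctr[0]=3
Ev 8: PC=7 idx=1 pred=T actual=T -> ctr[1]=3
Ev 9: PC=2 idx=2 pred=T actual=T -> ctr[2]=3
Ev 10: PC=6 idx=0 pred=T actual=T -> ctr[0]=3
Ev 11: PC=3 idx=0 pred=T actual=N -> ctr[0]=2
Ev 12: PC=7 idx=1 pred=T actual=T -> ctr[1]=3

Answer: 2 3 3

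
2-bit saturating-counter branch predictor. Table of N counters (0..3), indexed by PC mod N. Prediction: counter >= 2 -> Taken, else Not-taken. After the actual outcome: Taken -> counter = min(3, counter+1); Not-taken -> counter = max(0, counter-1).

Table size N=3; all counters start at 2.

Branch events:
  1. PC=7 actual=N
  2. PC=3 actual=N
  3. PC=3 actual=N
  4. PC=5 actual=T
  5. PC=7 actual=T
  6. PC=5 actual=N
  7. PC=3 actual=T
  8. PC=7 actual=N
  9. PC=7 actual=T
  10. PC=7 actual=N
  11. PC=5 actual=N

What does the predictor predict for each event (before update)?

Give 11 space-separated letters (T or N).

Ev 1: PC=7 idx=1 pred=T actual=N -> ctr[1]=1
Ev 2: PC=3 idx=0 pred=T actual=N -> ctr[0]=1
Ev 3: PC=3 idx=0 pred=N actual=N -> ctr[0]=0
Ev 4: PC=5 idx=2 pred=T actual=T -> ctr[2]=3
Ev 5: PC=7 idx=1 pred=N actual=T -> ctr[1]=2
Ev 6: PC=5 idx=2 pred=T actual=N -> ctr[2]=2
Ev 7: PC=3 idx=0 pred=N actual=T -> ctr[0]=1
Ev 8: PC=7 idx=1 pred=T actual=N -> ctr[1]=1
Ev 9: PC=7 idx=1 pred=N actual=T -> ctr[1]=2
Ev 10: PC=7 idx=1 pred=T actual=N -> ctr[1]=1
Ev 11: PC=5 idx=2 pred=T actual=N -> ctr[2]=1

Answer: T T N T N T N T N T T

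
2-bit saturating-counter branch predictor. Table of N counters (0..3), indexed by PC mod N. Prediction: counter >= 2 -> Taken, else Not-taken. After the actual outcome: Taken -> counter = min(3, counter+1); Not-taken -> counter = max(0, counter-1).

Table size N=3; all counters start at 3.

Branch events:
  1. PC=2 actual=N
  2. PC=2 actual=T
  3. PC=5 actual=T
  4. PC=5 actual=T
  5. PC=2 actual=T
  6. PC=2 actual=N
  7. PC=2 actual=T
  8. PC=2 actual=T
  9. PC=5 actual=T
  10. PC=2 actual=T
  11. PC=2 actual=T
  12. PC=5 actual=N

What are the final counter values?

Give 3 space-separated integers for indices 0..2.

Answer: 3 3 2

Derivation:
Ev 1: PC=2 idx=2 pred=T actual=N -> ctr[2]=2
Ev 2: PC=2 idx=2 pred=T actual=T -> ctr[2]=3
Ev 3: PC=5 idx=2 pred=T actual=T -> ctr[2]=3
Ev 4: PC=5 idx=2 pred=T actual=T -> ctr[2]=3
Ev 5: PC=2 idx=2 pred=T actual=T -> ctr[2]=3
Ev 6: PC=2 idx=2 pred=T actual=N -> ctr[2]=2
Ev 7: PC=2 idx=2 pred=T actual=T -> ctr[2]=3
Ev 8: PC=2 idx=2 pred=T actual=T -> ctr[2]=3
Ev 9: PC=5 idx=2 pred=T actual=T -> ctr[2]=3
Ev 10: PC=2 idx=2 pred=T actual=T -> ctr[2]=3
Ev 11: PC=2 idx=2 pred=T actual=T -> ctr[2]=3
Ev 12: PC=5 idx=2 pred=T actual=N -> ctr[2]=2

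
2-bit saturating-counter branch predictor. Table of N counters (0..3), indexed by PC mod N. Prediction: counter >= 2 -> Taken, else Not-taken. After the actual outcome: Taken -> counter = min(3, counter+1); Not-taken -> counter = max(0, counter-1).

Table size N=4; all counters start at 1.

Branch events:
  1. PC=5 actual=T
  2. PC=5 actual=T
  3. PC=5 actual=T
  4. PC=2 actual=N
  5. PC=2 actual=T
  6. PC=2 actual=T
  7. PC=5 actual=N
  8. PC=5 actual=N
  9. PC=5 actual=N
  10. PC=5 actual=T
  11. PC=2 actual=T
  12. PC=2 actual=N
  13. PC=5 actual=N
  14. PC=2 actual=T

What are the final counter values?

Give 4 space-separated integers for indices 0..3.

Ev 1: PC=5 idx=1 pred=N actual=T -> ctr[1]=2
Ev 2: PC=5 idx=1 pred=T actual=T -> ctr[1]=3
Ev 3: PC=5 idx=1 pred=T actual=T -> ctr[1]=3
Ev 4: PC=2 idx=2 pred=N actual=N -> ctr[2]=0
Ev 5: PC=2 idx=2 pred=N actual=T -> ctr[2]=1
Ev 6: PC=2 idx=2 pred=N actual=T -> ctr[2]=2
Ev 7: PC=5 idx=1 pred=T actual=N -> ctr[1]=2
Ev 8: PC=5 idx=1 pred=T actual=N -> ctr[1]=1
Ev 9: PC=5 idx=1 pred=N actual=N -> ctr[1]=0
Ev 10: PC=5 idx=1 pred=N actual=T -> ctr[1]=1
Ev 11: PC=2 idx=2 pred=T actual=T -> ctr[2]=3
Ev 12: PC=2 idx=2 pred=T actual=N -> ctr[2]=2
Ev 13: PC=5 idx=1 pred=N actual=N -> ctr[1]=0
Ev 14: PC=2 idx=2 pred=T actual=T -> ctr[2]=3

Answer: 1 0 3 1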